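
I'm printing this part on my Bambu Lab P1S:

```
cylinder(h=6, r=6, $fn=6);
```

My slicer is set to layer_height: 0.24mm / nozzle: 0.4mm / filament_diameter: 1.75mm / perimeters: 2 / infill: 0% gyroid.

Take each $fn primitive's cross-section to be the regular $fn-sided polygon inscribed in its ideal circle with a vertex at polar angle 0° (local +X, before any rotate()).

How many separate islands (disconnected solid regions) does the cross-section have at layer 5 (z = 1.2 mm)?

At z = 1.2 mm: the cylinder: section is a regular 6-gon, circumradius r=6. Overall, the cross-section is a single solid region. Island count = 1.

1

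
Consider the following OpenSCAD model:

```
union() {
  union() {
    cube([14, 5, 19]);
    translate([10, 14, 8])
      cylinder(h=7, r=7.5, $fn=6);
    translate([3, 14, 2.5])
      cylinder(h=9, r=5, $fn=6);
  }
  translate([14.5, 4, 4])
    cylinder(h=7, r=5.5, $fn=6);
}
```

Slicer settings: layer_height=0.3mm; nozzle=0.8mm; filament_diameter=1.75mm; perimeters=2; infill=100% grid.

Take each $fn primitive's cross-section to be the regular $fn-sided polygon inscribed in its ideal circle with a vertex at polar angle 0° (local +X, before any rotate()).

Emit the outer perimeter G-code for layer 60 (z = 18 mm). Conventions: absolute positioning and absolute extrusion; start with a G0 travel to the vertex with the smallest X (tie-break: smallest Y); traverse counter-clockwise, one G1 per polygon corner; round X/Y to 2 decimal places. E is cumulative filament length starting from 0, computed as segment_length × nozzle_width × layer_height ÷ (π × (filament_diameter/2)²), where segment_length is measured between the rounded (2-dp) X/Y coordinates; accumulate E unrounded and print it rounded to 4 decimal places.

G0 X0.00 Y0.00 Z18.00
G1 X14.00 Y0.00 E1.3969
G1 X14.00 Y5.00 E1.8958
G1 X0.00 Y5.00 E3.2928
G1 X0.00 Y0.00 E3.7917

At z = 18 mm: the 14×5 cube contributes its full rectangle; the cylinder at (10, 14) is absent (z outside [8, 15]); the cylinder at (3, 14) is not intersected at this z (z outside [2.5, 11.5]); Merging all regions: only the 14×5 cube is present, so the union is just that shape — 1 connected region; the cylinder at (14.5, 4) does not reach this height (z outside [4, 11]); Taking the union: only the result so far is present, so the union is just that shape — 1 connected region. The outline is a single polygon with 4 vertices. Extrusion per mm of travel: 0.8 × 0.3 / (π × 0.875²) = 0.099780. Accumulating E over each segment gives final E = 3.7917.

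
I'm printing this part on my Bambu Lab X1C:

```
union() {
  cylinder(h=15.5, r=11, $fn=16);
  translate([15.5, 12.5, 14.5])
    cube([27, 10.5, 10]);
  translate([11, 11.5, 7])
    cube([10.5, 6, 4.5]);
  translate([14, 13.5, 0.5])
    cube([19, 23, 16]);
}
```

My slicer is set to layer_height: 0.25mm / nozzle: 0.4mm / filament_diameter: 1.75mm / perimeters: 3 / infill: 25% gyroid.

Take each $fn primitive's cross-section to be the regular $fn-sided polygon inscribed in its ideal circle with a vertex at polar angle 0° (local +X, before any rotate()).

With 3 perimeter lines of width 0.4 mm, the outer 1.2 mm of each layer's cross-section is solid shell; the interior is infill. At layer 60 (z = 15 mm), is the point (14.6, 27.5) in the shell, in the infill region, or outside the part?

shell

At z = 15 mm: the r=11 cylinder contributes a regular 16-gon of circumradius 11; the cube at (15.5, 12.5) is present — its section is the full 27×10.5 rectangle; the cube at (11, 11.5) does not reach this height (z outside [7, 11.5]); the 19×23 cube at (14, 13.5) contributes its full rectangle; Merging all regions: the regions partially overlap (shared area 166.25 mm²), so overlapping operands fuse into one piece — 2 connected regions. Overall, the cross-section has 2 separate islands. The nearest boundary edge runs (14.00, 13.50)→(14.00, 36.50); distance from the point to it = 0.60 mm. (Shell/infill is judged within the island containing the point — the largest one.) The point is inside the cross-section, 0.60 mm from the nearest boundary — within the 1.2 mm shell band (3 × 0.4).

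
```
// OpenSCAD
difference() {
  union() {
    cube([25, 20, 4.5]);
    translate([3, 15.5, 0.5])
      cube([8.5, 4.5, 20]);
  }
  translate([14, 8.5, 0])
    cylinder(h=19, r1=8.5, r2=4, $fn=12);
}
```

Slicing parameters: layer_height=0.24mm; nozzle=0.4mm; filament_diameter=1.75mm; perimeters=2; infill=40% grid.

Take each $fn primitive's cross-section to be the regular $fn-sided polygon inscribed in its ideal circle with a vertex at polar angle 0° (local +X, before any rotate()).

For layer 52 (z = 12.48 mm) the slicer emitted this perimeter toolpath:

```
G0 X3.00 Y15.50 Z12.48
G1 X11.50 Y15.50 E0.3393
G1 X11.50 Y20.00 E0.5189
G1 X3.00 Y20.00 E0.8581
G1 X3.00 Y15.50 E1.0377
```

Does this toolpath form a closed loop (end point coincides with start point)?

yes

Start point (G0): (3.00, 15.50). End point (last G1): the path returns to the start — closed.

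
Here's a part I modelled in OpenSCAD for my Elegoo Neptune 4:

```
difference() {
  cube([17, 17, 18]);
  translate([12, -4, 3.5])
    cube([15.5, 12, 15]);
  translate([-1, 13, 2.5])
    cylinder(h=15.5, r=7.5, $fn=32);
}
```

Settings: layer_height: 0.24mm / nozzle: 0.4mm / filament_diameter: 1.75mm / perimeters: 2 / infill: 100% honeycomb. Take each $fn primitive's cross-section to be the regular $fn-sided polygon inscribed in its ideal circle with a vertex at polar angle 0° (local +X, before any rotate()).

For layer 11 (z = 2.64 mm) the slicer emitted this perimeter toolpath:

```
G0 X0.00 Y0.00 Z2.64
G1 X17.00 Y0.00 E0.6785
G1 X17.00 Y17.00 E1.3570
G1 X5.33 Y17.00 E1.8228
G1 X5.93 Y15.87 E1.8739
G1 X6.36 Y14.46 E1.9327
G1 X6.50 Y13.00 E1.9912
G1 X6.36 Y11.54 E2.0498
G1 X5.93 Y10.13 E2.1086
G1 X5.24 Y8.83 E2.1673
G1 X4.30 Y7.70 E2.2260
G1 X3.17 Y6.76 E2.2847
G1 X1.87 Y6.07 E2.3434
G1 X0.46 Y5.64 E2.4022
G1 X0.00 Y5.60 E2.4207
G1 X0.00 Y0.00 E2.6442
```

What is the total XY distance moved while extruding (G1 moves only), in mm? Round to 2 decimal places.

Sum the Euclidean lengths of each G1 segment: total = 66.25 mm.

66.25 mm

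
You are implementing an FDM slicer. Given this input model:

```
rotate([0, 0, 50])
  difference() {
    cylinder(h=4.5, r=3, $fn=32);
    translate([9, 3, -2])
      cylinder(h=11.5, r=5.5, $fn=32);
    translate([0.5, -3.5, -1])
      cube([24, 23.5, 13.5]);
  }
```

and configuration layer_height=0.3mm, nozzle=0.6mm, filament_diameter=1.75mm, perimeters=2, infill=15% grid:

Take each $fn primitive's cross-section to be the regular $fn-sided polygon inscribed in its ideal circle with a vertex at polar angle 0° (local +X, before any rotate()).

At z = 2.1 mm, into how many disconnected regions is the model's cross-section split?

At z = 2.1 mm: the r=3 cylinder gives a regular 32-gon of circumradius 3 (constant along its height); the r=5.5 cylinder at (9, 3) gives a regular 32-gon of circumradius 5.5 (constant along its height); the 24×23.5 cube at (0.5, -3.5) contributes its full rectangle; After the difference (first − rest): starting from the r=3 cylinder, the r=5.5 cylinder at (9, 3) misses the remaining region (no effect); the 24×23.5 cube at (0.5, -3.5) partially overlaps it — only the 11.07 mm² overlap (of its 564.00 mm²) is removed, clipping the outline — 1 connected region; (whole slice rotated 50° about Z — lengths, areas and connectivity unchanged). The result has 1 disconnected region.

1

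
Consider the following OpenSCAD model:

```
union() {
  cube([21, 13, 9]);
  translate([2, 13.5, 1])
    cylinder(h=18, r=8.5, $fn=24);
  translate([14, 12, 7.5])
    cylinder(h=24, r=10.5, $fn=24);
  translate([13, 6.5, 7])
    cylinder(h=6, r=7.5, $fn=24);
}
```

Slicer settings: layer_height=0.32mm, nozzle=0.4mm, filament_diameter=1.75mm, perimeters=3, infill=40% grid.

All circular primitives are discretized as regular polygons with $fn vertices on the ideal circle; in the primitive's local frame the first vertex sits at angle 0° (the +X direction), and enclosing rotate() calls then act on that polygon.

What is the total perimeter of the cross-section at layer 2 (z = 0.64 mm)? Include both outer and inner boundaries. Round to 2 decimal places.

At z = 0.64 mm: the 21×13 cube contributes its full rectangle (perimeter 68.00 mm); the cylinder at (2, 13.5) is absent (z outside [1, 19]); the cylinder at (14, 12) does not reach this height (z outside [7.5, 31.5]); the cylinder at (13, 6.5) does not reach this height (z outside [7, 13]); Taking the union: only the 21×13 cube is present, so the union is just that shape — boundary = 68.00 mm. Overall, the cross-section is a single solid region. Total boundary length (outer) = 68.00 mm.

68.00 mm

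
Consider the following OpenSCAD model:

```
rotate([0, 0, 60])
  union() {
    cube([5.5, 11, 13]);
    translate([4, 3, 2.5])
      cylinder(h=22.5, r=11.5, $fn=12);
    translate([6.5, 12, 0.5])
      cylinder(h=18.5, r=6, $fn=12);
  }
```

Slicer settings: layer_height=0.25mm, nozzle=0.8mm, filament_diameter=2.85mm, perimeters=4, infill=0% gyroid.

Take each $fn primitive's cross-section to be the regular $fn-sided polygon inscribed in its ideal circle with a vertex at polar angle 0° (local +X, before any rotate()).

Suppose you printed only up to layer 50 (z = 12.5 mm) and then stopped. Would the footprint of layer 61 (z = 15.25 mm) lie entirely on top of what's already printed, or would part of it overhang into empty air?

entirely on top

Compare the two slices. At z = 12.5: the cube is present — its section is the full 5.5×11 rectangle (area 60.50 mm²); the cylinder at (4, 3): section is a regular 12-gon, circumradius r=11.5 (area = (12/2)·11.500²·sin(360°/12) = 396.75 mm²); the r=6 cylinder at (6.5, 12) gives a regular 12-gon of circumradius 6 (constant along its height) (area = (12/2)·6.000²·sin(360°/12) = 108.00 mm²); Combining (union): the regions partially overlap — summed areas 565.25 mm² minus the doubly-counted overlap 130.40 mm² gives 434.85 mm² — area = 434.85 mm²; (whole slice rotated 60° about Z — lengths, areas and connectivity unchanged). At z = 15.25: the cube does not reach this height (z outside [0, 13]); the cylinder at (4, 3): section is a regular 12-gon, circumradius r=11.5 (area = (12/2)·11.500²·sin(360°/12) = 396.75 mm²); the r=6 cylinder at (6.5, 12) gives a regular 12-gon of circumradius 6 (constant along its height) (area = (12/2)·6.000²·sin(360°/12) = 108.00 mm²); Combining (union): the regions partially overlap — summed areas 504.75 mm² minus the doubly-counted overlap 69.90 mm² gives 434.85 mm² — area = 434.85 mm²; (whole slice rotated 60° about Z — lengths, areas and connectivity unchanged). Checking containment: the cross-section at z = 15.25 is a subset of the cross-section at z = 12.5.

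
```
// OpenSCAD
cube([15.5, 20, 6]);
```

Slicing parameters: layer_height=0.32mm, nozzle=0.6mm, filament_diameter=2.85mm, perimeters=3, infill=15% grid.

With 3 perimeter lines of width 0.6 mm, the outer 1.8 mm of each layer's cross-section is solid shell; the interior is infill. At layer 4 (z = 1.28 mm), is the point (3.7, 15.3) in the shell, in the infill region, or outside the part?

infill

At z = 1.28 mm: the 15.5×20 cube contributes its full rectangle. Overall, the cross-section is a single solid region. The nearest boundary edge runs (0.00, 20.00)→(0.00, 0.00); distance from the point to it = 3.70 mm. The point is inside the cross-section and 3.70 mm from the nearest boundary — more than the 1.8 mm shell width (3 × 0.6), so it's in the infill interior.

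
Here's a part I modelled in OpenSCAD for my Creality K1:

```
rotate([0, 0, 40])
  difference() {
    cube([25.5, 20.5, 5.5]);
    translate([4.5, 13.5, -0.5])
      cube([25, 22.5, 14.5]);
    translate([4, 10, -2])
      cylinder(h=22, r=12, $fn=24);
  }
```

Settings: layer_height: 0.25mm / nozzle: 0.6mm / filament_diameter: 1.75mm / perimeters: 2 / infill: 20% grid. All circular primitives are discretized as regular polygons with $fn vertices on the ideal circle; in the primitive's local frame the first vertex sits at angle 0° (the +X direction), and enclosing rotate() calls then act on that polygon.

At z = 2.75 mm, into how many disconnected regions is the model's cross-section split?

1

At z = 2.75 mm: the cube is present — its section is the full 25.5×20.5 rectangle; the cube at (4.5, 13.5) is present — its section is the full 25×22.5 rectangle; the cylinder at (4, 10): section is a regular 24-gon, circumradius r=12; Subtracting the remaining from the first: starting from the 25.5×20.5 cube, the 25×22.5 cube at (4.5, 13.5) partially overlaps it — only the 147.00 mm² overlap (of its 562.50 mm²) is removed, clipping the outline; the r=12 cylinder at (4, 10) partially overlaps it — only the 229.93 mm² overlap (of its 447.24 mm²) is removed, clipping the outline — 1 connected region; (whole slice rotated 40° about Z — lengths, areas and connectivity unchanged). The result has 1 disconnected region.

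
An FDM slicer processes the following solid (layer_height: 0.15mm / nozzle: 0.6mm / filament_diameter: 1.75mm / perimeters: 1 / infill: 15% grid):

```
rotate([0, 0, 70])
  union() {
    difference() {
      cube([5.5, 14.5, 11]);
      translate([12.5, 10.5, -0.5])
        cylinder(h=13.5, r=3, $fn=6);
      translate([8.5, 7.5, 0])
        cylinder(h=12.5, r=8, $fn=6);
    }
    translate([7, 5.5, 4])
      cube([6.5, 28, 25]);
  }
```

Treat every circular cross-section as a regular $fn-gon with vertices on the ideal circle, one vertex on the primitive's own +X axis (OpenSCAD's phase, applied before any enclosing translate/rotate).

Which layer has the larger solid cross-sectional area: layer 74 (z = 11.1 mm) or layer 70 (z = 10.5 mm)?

Layer 74 (z = 11.1): the cube is not intersected at this z (z outside [0, 11]); the r=3 cylinder at (12.5, 10.5) gives a regular 6-gon of circumradius 3 (constant along its height) (area = (6/2)·3.000²·sin(360°/6) = 23.38 mm²); the r=8 cylinder at (8.5, 7.5) gives a regular 6-gon of circumradius 8 (constant along its height) (area = (6/2)·8.000²·sin(360°/6) = 166.28 mm²); Subtracting the remaining from the first: the first operand is absent here, so nothing remains; the cube at (7, 5.5) is present — its section is the full 6.5×28 rectangle (area 182.00 mm²); Combining (union): only the 6.5×28 cube at (7, 5.5) is present, so the union is just that shape — area = 182.00 mm²; (rotated 70° about Z; rotation is an isometry so areas/perimeters/island counts are preserved). So its area = 182.00 mm². Layer 70 (z = 10.5): the cube (footprint 5.5×14.5) is included at this height (area 79.75 mm²); the r=3 cylinder at (12.5, 10.5) gives a regular 6-gon of circumradius 3 (constant along its height) (area = (6/2)·3.000²·sin(360°/6) = 23.38 mm²); the r=8 cylinder at (8.5, 7.5) gives a regular 6-gon of circumradius 8 (constant along its height) (area = (6/2)·8.000²·sin(360°/6) = 166.28 mm²); After the difference (first − rest): starting from the 5.5×14.5 cube (79.75 mm²), the r=3 cylinder at (12.5, 10.5) misses the remaining region (no effect); the r=8 cylinder at (8.5, 7.5) partially overlaps it — only the 41.57 mm² overlap (of its 166.28 mm²) is removed, clipping the outline — area = 38.18 mm²; the 6.5×28 cube at (7, 5.5) contributes its full rectangle (area 182.00 mm²); Taking the union: the 2 present regions are separate (no shared area or edge), so areas and boundary lengths simply add and each stays a separate island — area = 220.18 mm²; (whole slice rotated 70° about Z — lengths, areas and connectivity unchanged). So its area = 220.18 mm². Layer 70 is larger (220.18 vs 182.00 mm²).

layer 70 (z = 10.5 mm)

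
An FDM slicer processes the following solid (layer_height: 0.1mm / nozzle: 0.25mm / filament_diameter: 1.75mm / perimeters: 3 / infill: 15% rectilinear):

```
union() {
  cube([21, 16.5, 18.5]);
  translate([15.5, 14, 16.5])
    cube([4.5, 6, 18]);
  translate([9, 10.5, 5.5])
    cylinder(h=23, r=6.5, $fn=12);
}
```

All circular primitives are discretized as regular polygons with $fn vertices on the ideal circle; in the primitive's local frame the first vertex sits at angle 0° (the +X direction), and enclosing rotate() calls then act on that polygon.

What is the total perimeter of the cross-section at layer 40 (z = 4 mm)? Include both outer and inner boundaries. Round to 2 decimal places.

At z = 4 mm: the cube (footprint 21×16.5) is included at this height (perimeter 75.00 mm); the cube at (15.5, 14) is not intersected at this z (z outside [16.5, 34.5]); the cylinder at (9, 10.5) is absent (z outside [5.5, 28.5]); Merging all regions: only the 21×16.5 cube is present, so the union is just that shape — boundary = 75.00 mm. Overall, the cross-section is a single solid region. Total boundary length (outer) = 75.00 mm.

75.00 mm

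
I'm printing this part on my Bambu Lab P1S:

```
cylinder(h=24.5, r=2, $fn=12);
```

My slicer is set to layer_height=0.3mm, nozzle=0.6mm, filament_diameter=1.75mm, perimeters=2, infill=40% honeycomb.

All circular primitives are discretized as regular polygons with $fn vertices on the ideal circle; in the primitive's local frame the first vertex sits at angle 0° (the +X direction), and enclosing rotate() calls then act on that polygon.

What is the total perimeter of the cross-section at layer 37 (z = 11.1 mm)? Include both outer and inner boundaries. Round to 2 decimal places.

At z = 11.1 mm: the r=2 cylinder gives a regular 12-gon of circumradius 2 (constant along its height) (perimeter = 2·12·2.000·sin(180°/12) = 12.42 mm). Overall, the cross-section is a single solid region. Total boundary length (outer) = 12.42 mm.

12.42 mm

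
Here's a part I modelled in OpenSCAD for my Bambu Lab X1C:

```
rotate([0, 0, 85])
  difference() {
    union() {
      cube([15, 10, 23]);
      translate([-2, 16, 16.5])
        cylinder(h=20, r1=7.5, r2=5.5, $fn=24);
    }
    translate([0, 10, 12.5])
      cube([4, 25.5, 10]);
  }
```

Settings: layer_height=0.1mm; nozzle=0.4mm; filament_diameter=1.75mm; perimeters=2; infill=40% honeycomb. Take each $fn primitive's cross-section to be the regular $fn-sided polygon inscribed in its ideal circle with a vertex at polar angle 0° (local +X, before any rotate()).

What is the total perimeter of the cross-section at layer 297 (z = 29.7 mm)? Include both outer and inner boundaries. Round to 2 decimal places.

38.72 mm

At z = 29.7 mm: the cube is absent (z outside [0, 23]); the cone at (-2, 16): at t=0.660 of its height the radius interpolates to r₁+(r₂−r₁)t = 6.180, giving a regular 24-gon of that circumradius (perimeter = 2·24·6.180·sin(180°/24) = 38.72 mm); Combining (union): only the cone at (-2, 16) is present, so the union is just that shape — boundary = 38.72 mm; the cube at (0, 10) does not reach this height (z outside [12.5, 22.5]); After the difference (first − rest): none of the subtracted shapes is present at this height, so that combined region is unchanged — boundary = 38.72 mm; (whole slice rotated 85° about Z — lengths, areas and connectivity unchanged). Overall, the cross-section is a single solid region. Total boundary length (outer) = 38.72 mm.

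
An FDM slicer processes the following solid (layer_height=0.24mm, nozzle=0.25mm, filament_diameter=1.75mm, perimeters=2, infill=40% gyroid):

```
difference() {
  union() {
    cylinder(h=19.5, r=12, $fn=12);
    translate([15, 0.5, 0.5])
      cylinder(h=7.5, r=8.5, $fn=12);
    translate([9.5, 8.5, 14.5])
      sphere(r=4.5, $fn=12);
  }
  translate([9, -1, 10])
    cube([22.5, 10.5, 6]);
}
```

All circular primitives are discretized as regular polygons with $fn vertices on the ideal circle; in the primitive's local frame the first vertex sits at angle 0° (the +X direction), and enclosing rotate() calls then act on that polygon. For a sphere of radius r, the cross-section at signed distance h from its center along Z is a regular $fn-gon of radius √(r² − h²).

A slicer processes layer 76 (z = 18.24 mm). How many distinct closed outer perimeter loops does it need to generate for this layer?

At z = 18.24 mm: the r=12 cylinder contributes a regular 12-gon of circumradius 12; the cylinder at (15, 0.5) is absent (z outside [0.5, 8]); the r=4.5 sphere at (9.5, 8.5) slices to a regular 12-gon of circumradius 2.502 (√(r²−h²) with h=3.74 from center); Combining (union): the regions partially overlap (shared area 4.04 mm²), so overlapping operands fuse into one piece — 1 connected region; the cube at (9, -1) does not reach this height (z outside [10, 16]); After the difference (first − rest): none of the subtracted shapes is present at this height, so that combined region is unchanged — 1 connected region. The result has 1 disconnected region.

1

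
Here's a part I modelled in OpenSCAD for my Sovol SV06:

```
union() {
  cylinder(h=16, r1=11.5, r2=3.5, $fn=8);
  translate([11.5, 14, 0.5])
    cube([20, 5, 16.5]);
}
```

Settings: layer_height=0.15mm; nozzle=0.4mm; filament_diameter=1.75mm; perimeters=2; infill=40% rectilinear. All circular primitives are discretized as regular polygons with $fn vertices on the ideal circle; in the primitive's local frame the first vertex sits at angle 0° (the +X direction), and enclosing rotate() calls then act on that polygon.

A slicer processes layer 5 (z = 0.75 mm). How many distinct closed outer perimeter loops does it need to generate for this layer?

At z = 0.75 mm: the cone: at t=0.047 of its height the radius interpolates to r₁+(r₂−r₁)t = 11.125, giving a regular 8-gon of that circumradius; the cube at (11.5, 14) is present — its section is the full 20×5 rectangle; Merging all regions: the 2 present regions are separate (no shared area or edge), so areas and boundary lengths simply add and each stays a separate island — 2 connected regions. The result has 2 disconnected regions.

2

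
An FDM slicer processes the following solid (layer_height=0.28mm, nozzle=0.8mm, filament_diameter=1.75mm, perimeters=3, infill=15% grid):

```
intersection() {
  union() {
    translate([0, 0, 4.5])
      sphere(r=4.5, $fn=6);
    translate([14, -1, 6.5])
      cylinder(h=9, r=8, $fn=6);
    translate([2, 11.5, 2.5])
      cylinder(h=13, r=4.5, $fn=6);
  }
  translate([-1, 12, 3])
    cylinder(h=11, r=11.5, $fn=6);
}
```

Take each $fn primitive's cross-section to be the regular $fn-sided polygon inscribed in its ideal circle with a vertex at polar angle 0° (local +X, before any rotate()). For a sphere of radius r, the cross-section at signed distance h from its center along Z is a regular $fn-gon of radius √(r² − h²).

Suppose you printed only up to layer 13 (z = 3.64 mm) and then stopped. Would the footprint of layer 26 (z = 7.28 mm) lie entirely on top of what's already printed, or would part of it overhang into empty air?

entirely on top

Compare the two slices. At z = 3.64: the sphere: section is a regular 6-gon, circumradius = √(r²−h²) = √(4.5²−0.86²) = 4.417 (area = (6/2)·4.417²·sin(360°/6) = 50.69 mm²); the cylinder at (14, -1) does not reach this height (z outside [6.5, 15.5]); the r=4.5 cylinder at (2, 11.5) gives a regular 6-gon of circumradius 4.5 (constant along its height) (area = (6/2)·4.500²·sin(360°/6) = 52.61 mm²); Combining (union): the 2 present regions are separate (no shared area or edge), so areas and boundary lengths simply add and each stays a separate island — area = 103.30 mm²; the cylinder at (-1, 12): section is a regular 6-gon, circumradius r=11.5 (area = (6/2)·11.500²·sin(360°/6) = 343.60 mm²); Keeping only the common overlap: the r=11.5 cylinder at (-1, 12) partially overlaps the result so far; clipping to the common part keeps 62.33 mm² — area = 62.33 mm². At z = 7.28: the sphere: section is a regular 6-gon, circumradius = √(r²−h²) = √(4.5²−2.78²) = 3.539 (area = (6/2)·3.539²·sin(360°/6) = 32.53 mm²); the r=8 cylinder at (14, -1) contributes a regular 6-gon of circumradius 8 (area = (6/2)·8.000²·sin(360°/6) = 166.28 mm²); the cylinder at (2, 11.5): section is a regular 6-gon, circumradius r=4.5 (area = (6/2)·4.500²·sin(360°/6) = 52.61 mm²); Combining (union): the 3 present regions are separate (no shared area or edge), so areas and boundary lengths simply add and each stays a separate island — area = 251.42 mm²; the cylinder at (-1, 12): section is a regular 6-gon, circumradius r=11.5 (area = (6/2)·11.500²·sin(360°/6) = 343.60 mm²); Taking the intersection: the r=11.5 cylinder at (-1, 12) partially overlaps the result so far; clipping to the common part keeps 56.84 mm² — area = 56.84 mm². Checking containment: the cross-section at z = 7.28 is a subset of the cross-section at z = 3.64.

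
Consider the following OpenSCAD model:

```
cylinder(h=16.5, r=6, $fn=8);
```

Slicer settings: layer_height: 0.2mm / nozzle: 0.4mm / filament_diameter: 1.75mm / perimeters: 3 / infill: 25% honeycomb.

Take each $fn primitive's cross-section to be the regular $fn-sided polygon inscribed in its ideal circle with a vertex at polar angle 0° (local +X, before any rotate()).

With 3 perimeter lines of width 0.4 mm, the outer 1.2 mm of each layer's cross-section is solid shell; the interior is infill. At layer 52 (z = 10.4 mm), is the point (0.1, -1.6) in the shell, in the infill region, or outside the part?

infill

At z = 10.4 mm: the r=6 cylinder contributes a regular 8-gon of circumradius 6. Overall, the cross-section is a single solid region. The nearest boundary edge runs (-0.00, -6.00)→(4.24, -4.24); distance from the point to it = 4.03 mm. The point is inside the cross-section and 4.03 mm from the nearest boundary — more than the 1.2 mm shell width (3 × 0.4), so it's in the infill interior.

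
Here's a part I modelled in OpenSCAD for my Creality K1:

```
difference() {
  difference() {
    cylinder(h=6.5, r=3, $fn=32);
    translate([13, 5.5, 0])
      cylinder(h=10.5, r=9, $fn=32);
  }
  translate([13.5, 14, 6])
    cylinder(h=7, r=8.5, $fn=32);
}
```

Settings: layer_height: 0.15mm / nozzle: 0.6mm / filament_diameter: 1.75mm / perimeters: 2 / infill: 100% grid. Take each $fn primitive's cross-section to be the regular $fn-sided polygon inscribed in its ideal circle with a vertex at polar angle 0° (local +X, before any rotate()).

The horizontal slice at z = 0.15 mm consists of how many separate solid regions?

1

At z = 0.15 mm: the r=3 cylinder gives a regular 32-gon of circumradius 3 (constant along its height); the r=9 cylinder at (13, 5.5) contributes a regular 32-gon of circumradius 9; After the difference (first − rest): starting from the r=3 cylinder, the r=9 cylinder at (13, 5.5) misses the remaining region (no effect) — 1 connected region; the cylinder at (13.5, 14) is not intersected at this z (z outside [6, 13]); Taking the first minus the rest: none of the subtracted shapes is present at this height, so the result so far is unchanged — 1 connected region. The result has 1 disconnected region.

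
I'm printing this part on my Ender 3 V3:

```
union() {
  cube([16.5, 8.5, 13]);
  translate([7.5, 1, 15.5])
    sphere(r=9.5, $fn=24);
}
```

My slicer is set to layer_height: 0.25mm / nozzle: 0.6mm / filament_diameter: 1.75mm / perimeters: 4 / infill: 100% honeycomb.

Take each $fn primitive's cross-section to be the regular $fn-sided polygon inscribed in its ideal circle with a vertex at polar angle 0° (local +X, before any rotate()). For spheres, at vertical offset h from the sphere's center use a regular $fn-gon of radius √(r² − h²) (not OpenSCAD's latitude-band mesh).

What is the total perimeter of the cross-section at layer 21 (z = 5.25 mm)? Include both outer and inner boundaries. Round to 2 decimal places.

At z = 5.25 mm: the cube (footprint 16.5×8.5) is included at this height (perimeter 50.00 mm); the sphere at (7.5, 1) does not reach this height (|z−center|=10.250 > r=9.5); Taking the union: only the 16.5×8.5 cube is present, so the union is just that shape — boundary = 50.00 mm. Overall, the cross-section is a single solid region. Total boundary length (outer) = 50.00 mm.

50.00 mm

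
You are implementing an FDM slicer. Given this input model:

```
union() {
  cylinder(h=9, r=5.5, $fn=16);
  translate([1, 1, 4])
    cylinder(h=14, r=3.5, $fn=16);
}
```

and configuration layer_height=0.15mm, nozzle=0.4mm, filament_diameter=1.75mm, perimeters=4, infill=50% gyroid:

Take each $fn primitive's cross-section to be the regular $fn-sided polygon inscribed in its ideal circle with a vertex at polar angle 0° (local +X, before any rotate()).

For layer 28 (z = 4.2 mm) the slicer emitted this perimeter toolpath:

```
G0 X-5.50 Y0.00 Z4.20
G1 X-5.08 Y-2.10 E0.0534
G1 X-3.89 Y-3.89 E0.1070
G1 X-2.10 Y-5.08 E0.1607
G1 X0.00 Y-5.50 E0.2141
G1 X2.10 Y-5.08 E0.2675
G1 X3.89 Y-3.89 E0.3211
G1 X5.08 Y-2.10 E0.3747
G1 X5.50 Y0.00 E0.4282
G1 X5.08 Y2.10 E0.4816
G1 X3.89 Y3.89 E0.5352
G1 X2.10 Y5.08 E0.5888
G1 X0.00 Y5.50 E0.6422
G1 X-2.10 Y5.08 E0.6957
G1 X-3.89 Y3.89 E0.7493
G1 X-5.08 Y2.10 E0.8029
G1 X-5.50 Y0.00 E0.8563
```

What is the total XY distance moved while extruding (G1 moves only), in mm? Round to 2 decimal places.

34.33 mm

Sum the Euclidean lengths of each G1 segment: total = 34.33 mm.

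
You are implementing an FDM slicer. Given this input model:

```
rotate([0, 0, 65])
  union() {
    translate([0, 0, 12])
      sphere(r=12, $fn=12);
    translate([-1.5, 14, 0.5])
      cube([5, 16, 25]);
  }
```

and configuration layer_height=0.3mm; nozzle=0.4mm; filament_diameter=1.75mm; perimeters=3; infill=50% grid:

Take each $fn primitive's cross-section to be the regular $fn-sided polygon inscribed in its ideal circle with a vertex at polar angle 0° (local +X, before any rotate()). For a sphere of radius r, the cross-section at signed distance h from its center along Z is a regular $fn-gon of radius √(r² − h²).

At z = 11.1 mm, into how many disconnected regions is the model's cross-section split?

2

At z = 11.1 mm: the sphere: section is a regular 12-gon, circumradius = √(r²−h²) = √(12²−0.9²) = 11.966; the cube at (-1.5, 14) is present — its section is the full 5×16 rectangle; Merging all regions: the 2 present regions are separate (no shared area or edge), so areas and boundary lengths simply add and each stays a separate island — 2 connected regions; (whole slice rotated 65° about Z — lengths, areas and connectivity unchanged). The result has 2 disconnected regions.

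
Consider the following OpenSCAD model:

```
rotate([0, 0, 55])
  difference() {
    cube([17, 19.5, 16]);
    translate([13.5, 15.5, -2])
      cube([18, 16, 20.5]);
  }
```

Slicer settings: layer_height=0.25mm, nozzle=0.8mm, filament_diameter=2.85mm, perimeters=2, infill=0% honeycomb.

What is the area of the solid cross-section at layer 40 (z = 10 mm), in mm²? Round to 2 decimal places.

At z = 10 mm: the 17×19.5 cube contributes its full rectangle (area 331.50 mm²); the 18×16 cube at (13.5, 15.5) contributes its full rectangle (area 288.00 mm²); Subtracting the remaining from the first: starting from the 17×19.5 cube (331.50 mm²), the 18×16 cube at (13.5, 15.5) partially overlaps it — only the 14.00 mm² overlap (of its 288.00 mm²) is removed, clipping the outline — area = 317.50 mm²; (rotated 55° about Z; rotation is an isometry so areas/perimeters/island counts are preserved). Overall, the cross-section is a single solid region. Net area = 317.50 mm².

317.50 mm²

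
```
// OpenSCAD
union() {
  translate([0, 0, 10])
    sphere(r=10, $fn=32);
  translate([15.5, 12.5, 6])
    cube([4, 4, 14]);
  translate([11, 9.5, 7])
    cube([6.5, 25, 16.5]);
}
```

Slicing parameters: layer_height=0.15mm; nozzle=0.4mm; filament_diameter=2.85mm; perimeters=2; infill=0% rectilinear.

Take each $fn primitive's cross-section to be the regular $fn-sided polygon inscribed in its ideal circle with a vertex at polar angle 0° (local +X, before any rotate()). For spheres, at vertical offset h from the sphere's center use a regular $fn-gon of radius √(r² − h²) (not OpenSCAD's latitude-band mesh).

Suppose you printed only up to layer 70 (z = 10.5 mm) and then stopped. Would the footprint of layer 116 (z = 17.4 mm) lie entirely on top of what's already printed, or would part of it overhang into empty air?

Compare the two slices. At z = 10.5: the r=10 sphere contributes a regular 32-gon of circumradius √(10²−0.5²) = 9.987 (area = (32/2)·9.987²·sin(360°/32) = 311.36 mm²); the 4×4 cube at (15.5, 12.5) contributes its full rectangle (area 16.00 mm²); the cube at (11, 9.5) (footprint 6.5×25) is included at this height (area 162.50 mm²); Combining (union): the regions partially overlap — summed areas 489.86 mm² minus the doubly-counted overlap 8.00 mm² gives 481.86 mm² — area = 481.86 mm². At z = 17.4: the r=10 sphere contributes a regular 32-gon of circumradius √(10²−7.4²) = 6.726 (area = (32/2)·6.726²·sin(360°/32) = 141.21 mm²); the cube at (15.5, 12.5) (footprint 4×4) is included at this height (area 16.00 mm²); the 6.5×25 cube at (11, 9.5) contributes its full rectangle (area 162.50 mm²); Taking the union: the regions partially overlap — summed areas 319.71 mm² minus the doubly-counted overlap 8.00 mm² gives 311.71 mm² — area = 311.71 mm². Checking containment: the cross-section at z = 17.4 is a subset of the cross-section at z = 10.5.

entirely on top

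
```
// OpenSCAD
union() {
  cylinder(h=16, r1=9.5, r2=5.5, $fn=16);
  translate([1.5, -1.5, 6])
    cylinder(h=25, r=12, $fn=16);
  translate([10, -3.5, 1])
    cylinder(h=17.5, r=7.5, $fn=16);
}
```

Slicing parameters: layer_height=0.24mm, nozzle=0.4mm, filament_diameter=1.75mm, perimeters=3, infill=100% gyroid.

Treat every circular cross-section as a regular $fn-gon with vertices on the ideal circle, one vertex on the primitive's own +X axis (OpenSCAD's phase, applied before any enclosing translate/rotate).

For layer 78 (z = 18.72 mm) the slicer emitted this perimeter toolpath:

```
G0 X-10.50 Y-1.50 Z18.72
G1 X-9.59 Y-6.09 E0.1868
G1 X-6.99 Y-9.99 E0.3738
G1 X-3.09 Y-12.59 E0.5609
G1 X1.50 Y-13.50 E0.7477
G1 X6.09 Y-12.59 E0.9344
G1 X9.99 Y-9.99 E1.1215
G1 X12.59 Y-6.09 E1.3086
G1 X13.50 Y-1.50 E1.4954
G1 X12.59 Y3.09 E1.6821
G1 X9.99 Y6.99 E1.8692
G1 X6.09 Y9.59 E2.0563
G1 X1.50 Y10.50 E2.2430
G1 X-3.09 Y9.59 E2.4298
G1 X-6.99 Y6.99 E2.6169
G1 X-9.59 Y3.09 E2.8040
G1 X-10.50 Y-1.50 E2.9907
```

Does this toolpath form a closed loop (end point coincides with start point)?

Start point (G0): (-10.50, -1.50). End point (last G1): the path returns to the start — closed.

yes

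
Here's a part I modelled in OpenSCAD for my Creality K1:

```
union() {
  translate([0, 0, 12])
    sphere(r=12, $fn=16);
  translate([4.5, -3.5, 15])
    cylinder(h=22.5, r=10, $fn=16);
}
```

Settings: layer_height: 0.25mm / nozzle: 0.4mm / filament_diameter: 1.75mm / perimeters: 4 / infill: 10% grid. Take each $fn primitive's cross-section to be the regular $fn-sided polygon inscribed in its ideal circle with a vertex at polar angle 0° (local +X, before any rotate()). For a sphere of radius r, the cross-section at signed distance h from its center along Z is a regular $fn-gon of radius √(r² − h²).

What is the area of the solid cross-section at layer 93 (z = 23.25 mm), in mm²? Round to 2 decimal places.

306.15 mm²

At z = 23.25 mm: the sphere: section is a regular 16-gon, circumradius = √(r²−h²) = √(12²−11.25²) = 4.176 (area = (16/2)·4.176²·sin(360°/16) = 53.38 mm²); the cylinder at (4.5, -3.5): section is a regular 16-gon, circumradius r=10 (area = (16/2)·10.000²·sin(360°/16) = 306.15 mm²); Combining (union): the r=12 sphere lies entirely inside the r=10 cylinder at (4.5, -3.5), so the union is just the r=10 cylinder at (4.5, -3.5) — area = 306.15 mm². Overall, the cross-section is a single solid region. Net area = 306.15 mm².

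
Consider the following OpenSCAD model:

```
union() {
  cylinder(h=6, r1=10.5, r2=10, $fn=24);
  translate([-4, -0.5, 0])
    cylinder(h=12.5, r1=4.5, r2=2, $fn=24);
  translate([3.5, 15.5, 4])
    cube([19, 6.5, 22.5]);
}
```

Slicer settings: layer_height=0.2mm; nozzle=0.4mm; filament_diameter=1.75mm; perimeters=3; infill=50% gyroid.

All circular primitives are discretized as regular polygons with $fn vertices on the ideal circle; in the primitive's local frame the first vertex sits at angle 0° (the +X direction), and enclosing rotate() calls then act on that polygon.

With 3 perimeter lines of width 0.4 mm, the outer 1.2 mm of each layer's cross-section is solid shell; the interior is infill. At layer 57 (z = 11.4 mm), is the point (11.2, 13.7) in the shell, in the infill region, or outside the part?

At z = 11.4 mm: the cone is not intersected at this z (z outside [0, 6]); the cone at (-4, -0.5) contributes a regular 24-gon of circumradius 2.220 (interpolated between r1=4.5 and r2=2 at t=0.912); the cube at (3.5, 15.5) (footprint 19×6.5) is included at this height; Merging all regions: the 2 present regions are separate (no shared area or edge), so areas and boundary lengths simply add and each stays a separate island — 2 connected regions. Overall, the cross-section has 2 separate islands. The nearest boundary edge runs (22.50, 15.50)→(3.50, 15.50); distance from the point to it = 1.80 mm. The point is not inside any of the regions above, so it lies outside the cross-section (1.80 mm from the nearest boundary).

outside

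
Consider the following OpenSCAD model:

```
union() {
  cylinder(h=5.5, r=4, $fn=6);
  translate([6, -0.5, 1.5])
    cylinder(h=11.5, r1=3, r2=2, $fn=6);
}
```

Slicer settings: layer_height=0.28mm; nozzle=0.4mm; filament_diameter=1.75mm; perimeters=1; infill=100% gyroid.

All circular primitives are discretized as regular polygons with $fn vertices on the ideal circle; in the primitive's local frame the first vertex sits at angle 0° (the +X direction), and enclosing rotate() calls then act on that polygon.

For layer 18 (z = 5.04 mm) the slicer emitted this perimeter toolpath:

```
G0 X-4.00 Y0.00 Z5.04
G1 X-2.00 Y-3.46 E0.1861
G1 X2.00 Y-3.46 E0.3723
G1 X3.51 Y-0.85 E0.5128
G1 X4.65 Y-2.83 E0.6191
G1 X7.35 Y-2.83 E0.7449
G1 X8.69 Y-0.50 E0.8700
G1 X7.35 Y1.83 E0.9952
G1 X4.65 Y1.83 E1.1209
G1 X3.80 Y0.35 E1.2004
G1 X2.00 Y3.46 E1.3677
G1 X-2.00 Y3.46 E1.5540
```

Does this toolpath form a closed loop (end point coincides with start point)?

Start point (G0): (-4.00, 0.00). End point (last G1): the path does not return to the start — open.

no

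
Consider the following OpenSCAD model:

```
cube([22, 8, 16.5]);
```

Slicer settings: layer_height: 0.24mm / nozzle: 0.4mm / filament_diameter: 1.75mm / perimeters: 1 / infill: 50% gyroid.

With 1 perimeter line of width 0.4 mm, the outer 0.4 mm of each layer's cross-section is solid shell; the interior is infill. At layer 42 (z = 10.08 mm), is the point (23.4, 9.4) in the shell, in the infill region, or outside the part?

outside

At z = 10.08 mm: the cube (footprint 22×8) is included at this height. Overall, the cross-section is a single solid region. The nearest boundary edge runs (22.00, 0.00)→(22.00, 8.00); distance from the point to it = 1.98 mm. The point is not inside any of the regions above, so it lies outside the cross-section (1.98 mm from the nearest boundary).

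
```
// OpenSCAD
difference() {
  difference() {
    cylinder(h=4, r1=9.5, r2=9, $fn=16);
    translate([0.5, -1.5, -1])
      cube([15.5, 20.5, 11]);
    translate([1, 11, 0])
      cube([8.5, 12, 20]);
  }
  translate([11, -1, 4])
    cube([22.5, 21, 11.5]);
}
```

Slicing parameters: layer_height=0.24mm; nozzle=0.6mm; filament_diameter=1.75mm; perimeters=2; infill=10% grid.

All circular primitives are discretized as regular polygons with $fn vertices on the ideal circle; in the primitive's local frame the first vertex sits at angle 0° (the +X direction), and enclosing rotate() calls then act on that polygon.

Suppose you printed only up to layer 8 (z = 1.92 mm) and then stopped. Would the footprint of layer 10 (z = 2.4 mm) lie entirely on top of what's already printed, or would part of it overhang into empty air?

Compare the two slices. At z = 1.92: the cone (r1=9.5→r2=9) has section circumradius 9.260 here — a regular 16-gon (area = (16/2)·9.260²·sin(360°/16) = 262.51 mm²); the cube at (0.5, -1.5) is present — its section is the full 15.5×20.5 rectangle (area 317.75 mm²); the 8.5×12 cube at (1, 11) contributes its full rectangle (area 102.00 mm²); Taking the first minus the rest: starting from the cone (262.51 mm²), the 15.5×20.5 cube at (0.5, -1.5) partially overlaps it — only the 73.94 mm² overlap (of its 317.75 mm²) is removed, clipping the outline; the 8.5×12 cube at (1, 11) misses the remaining region (no effect) — area = 188.57 mm²; the cube at (11, -1) is not intersected at this z (z outside [4, 15.5]); Subtracting the remaining from the first: none of the subtracted shapes is present at this height, so that combined region is unchanged — area = 188.57 mm². At z = 2.4: the cone: at t=0.600 of its height the radius interpolates to r₁+(r₂−r₁)t = 9.200, giving a regular 16-gon of that circumradius (area = (16/2)·9.200²·sin(360°/16) = 259.12 mm²); the 15.5×20.5 cube at (0.5, -1.5) contributes its full rectangle (area 317.75 mm²); the cube at (1, 11) (footprint 8.5×12) is included at this height (area 102.00 mm²); Taking the first minus the rest: starting from the cone (259.12 mm²), the 15.5×20.5 cube at (0.5, -1.5) partially overlaps it — only the 73.03 mm² overlap (of its 317.75 mm²) is removed, clipping the outline; the 8.5×12 cube at (1, 11) misses the remaining region (no effect) — area = 186.09 mm²; the cube at (11, -1) is not intersected at this z (z outside [4, 15.5]); After the difference (first − rest): none of the subtracted shapes is present at this height, so that combined region is unchanged — area = 186.09 mm². Checking containment: the cross-section at z = 2.4 is a subset of the cross-section at z = 1.92.

entirely on top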